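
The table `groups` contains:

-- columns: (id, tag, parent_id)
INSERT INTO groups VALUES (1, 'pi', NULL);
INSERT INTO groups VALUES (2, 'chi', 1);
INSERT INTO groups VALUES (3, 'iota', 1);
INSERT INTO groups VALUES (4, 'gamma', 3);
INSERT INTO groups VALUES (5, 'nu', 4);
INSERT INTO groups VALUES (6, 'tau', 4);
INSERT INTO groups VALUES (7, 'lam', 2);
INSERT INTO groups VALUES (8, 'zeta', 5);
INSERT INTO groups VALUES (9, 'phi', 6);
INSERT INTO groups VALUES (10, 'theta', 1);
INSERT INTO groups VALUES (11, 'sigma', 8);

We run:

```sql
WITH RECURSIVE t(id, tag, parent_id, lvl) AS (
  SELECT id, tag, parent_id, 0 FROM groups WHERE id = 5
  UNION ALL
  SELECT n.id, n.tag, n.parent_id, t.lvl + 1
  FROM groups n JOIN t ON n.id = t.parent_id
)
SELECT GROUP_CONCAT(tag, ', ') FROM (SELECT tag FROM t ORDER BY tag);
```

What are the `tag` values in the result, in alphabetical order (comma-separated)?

Base: id=5 (nu), parent_id=4, lvl 0.
Iteration 1: join on id=4 -> gamma (id 4, parent_id=3, lvl 1).
Iteration 2: join on id=3 -> iota (id 3, parent_id=1, lvl 2).
Iteration 3: join on id=1 -> pi (id 1, parent_id=NULL, lvl 3).
Iteration 4: parent_id is NULL; no match; recursion stops.

gamma, iota, nu, pi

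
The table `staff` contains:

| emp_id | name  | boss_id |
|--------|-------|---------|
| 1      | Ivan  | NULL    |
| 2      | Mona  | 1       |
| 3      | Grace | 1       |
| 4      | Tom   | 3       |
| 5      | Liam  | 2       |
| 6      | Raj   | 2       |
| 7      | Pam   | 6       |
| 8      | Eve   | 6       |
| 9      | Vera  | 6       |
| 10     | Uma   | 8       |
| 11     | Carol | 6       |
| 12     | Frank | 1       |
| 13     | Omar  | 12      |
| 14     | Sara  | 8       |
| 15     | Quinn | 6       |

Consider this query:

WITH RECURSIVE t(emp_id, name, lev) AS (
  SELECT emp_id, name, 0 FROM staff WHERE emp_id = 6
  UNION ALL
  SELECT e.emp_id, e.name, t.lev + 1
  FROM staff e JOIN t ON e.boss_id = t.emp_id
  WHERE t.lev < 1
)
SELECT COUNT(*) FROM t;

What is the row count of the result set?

Base: emp_id=6 (Raj) at lev 0.
Iteration 1: rows with boss_id in {6} -> Pam (id 7, lev 1), Eve (id 8, lev 1), Vera (id 9, lev 1), Carol (id 11, lev 1), Quinn (id 15, lev 1).
Iteration 2: lev < 1 fails for all current rows; recursion stops.
Total rows emitted: 6.

6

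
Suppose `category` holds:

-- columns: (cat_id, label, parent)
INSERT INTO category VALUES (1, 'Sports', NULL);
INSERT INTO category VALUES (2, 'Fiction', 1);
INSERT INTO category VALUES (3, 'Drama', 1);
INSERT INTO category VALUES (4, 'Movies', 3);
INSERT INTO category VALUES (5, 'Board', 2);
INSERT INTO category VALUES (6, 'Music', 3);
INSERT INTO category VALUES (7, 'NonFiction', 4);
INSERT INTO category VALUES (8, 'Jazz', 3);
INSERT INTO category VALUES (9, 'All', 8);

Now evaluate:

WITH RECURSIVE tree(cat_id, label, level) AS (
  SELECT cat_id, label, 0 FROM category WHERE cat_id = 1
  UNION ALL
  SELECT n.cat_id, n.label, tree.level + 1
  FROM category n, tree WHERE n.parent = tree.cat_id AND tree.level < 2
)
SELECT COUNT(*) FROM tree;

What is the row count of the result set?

Base: cat_id=1 (Sports) at level 0.
Iteration 1: rows with parent in {1} -> Fiction (id 2, level 1), Drama (id 3, level 1).
Iteration 2: rows with parent in {2,3} -> Movies (id 4, level 2), Board (id 5, level 2), Music (id 6, level 2), Jazz (id 8, level 2).
Iteration 3: level < 2 fails for all current rows; recursion stops.
Total rows emitted: 7.

7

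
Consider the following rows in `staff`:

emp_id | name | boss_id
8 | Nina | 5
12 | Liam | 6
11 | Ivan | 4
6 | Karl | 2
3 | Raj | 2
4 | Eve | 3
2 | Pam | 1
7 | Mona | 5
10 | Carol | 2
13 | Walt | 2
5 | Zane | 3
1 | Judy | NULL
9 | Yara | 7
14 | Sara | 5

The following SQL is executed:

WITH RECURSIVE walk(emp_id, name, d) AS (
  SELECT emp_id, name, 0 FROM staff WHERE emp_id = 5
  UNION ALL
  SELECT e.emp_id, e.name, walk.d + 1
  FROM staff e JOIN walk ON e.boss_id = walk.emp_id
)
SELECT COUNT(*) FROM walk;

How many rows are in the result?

Base: emp_id=5 (Zane) at d 0.
Iteration 1: rows with boss_id in {5} -> Mona (id 7, d 1), Nina (id 8, d 1), Sara (id 14, d 1).
Iteration 2: rows with boss_id in {7,8,14} -> Yara (id 9, d 2).
Iteration 3: no rows with boss_id in {9}; recursion stops.
Total rows emitted: 5.

5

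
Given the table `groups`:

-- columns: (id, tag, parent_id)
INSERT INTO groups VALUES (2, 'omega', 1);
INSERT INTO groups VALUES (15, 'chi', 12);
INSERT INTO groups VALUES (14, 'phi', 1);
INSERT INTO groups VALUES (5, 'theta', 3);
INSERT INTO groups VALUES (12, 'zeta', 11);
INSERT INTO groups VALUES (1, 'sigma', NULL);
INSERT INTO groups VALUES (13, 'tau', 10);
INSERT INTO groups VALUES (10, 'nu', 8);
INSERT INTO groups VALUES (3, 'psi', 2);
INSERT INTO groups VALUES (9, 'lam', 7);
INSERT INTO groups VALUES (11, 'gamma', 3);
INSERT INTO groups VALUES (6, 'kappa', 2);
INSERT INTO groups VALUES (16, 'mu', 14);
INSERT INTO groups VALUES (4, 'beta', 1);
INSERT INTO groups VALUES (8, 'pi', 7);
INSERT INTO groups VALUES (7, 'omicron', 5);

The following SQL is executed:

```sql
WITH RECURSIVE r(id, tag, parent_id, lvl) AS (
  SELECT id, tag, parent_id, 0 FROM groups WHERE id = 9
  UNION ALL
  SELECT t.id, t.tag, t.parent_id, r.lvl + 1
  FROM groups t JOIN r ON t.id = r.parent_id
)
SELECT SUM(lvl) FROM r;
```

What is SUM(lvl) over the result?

15

Base: id=9 (lam), parent_id=7, lvl 0.
Iteration 1: join on id=7 -> omicron (id 7, parent_id=5, lvl 1).
Iteration 2: join on id=5 -> theta (id 5, parent_id=3, lvl 2).
Iteration 3: join on id=3 -> psi (id 3, parent_id=2, lvl 3).
Iteration 4: join on id=2 -> omega (id 2, parent_id=1, lvl 4).
Iteration 5: join on id=1 -> sigma (id 1, parent_id=NULL, lvl 5).
Iteration 6: parent_id is NULL; no match; recursion stops.
SUM(lvl) = 0 + 1 + 2 + 3 + 4 + 5 = 15.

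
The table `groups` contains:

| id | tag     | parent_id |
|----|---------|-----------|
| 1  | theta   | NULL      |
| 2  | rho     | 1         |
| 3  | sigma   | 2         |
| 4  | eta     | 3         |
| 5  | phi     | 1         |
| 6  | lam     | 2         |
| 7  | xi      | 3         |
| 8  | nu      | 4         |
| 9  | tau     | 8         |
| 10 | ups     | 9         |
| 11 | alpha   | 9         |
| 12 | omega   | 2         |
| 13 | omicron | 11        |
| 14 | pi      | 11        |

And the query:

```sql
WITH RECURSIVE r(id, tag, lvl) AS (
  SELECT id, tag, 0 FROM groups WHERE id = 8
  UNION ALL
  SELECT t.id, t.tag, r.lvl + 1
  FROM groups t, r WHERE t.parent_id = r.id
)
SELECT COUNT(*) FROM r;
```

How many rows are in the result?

Base: id=8 (nu) at lvl 0.
Iteration 1: rows with parent_id in {8} -> tau (id 9, lvl 1).
Iteration 2: rows with parent_id in {9} -> ups (id 10, lvl 2), alpha (id 11, lvl 2).
Iteration 3: rows with parent_id in {10,11} -> omicron (id 13, lvl 3), pi (id 14, lvl 3).
Iteration 4: no rows with parent_id in {13,14}; recursion stops.
Total rows emitted: 6.

6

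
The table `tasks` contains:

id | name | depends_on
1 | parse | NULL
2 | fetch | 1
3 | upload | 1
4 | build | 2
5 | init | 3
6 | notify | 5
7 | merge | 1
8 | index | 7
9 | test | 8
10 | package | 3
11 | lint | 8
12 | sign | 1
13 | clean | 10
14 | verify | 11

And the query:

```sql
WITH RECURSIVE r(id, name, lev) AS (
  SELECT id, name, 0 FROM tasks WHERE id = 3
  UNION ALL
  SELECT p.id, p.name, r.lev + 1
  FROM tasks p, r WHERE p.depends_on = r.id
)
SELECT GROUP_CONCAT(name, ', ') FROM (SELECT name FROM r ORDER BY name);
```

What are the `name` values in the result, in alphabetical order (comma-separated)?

clean, init, notify, package, upload

Base: id=3 (upload) at lev 0.
Iteration 1: rows with depends_on in {3} -> init (id 5, lev 1), package (id 10, lev 1).
Iteration 2: rows with depends_on in {5,10} -> notify (id 6, lev 2), clean (id 13, lev 2).
Iteration 3: no rows with depends_on in {6,13}; recursion stops.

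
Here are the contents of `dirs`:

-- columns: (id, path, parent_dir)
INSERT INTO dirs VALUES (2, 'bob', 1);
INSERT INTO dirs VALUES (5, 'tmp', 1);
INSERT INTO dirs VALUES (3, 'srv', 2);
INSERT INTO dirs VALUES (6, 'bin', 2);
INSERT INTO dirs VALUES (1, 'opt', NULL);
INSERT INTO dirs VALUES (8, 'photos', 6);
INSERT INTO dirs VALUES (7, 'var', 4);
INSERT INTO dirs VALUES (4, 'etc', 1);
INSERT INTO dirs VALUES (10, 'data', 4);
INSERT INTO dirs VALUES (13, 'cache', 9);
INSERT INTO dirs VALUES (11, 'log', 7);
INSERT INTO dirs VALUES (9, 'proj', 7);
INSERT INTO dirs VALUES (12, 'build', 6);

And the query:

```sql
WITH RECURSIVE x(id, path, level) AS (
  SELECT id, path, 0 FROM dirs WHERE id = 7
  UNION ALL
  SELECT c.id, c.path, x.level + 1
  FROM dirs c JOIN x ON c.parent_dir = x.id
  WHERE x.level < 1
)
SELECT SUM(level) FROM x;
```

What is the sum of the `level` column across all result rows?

2

Base: id=7 (var) at level 0.
Iteration 1: rows with parent_dir in {7} -> proj (id 9, level 1), log (id 11, level 1).
Iteration 2: level < 1 fails for all current rows; recursion stops.
SUM(level) = 0 + 1 + 1 = 2.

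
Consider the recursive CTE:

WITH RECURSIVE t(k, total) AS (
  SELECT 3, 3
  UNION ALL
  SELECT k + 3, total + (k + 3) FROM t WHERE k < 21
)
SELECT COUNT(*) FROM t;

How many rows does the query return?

Base: k=3, total=3.
Iteration 1: 3 < 21 holds -> k = 3 + 3 = 6, total = 3 + 6 = 9.
Iteration 2: 6 < 21 holds -> k = 6 + 3 = 9, total = 9 + 9 = 18.
Iteration 3: 9 < 21 holds -> k = 9 + 3 = 12, total = 18 + 12 = 30.
Iteration 4: 12 < 21 holds -> k = 12 + 3 = 15, total = 30 + 15 = 45.
Iteration 5: 15 < 21 holds -> k = 15 + 3 = 18, total = 45 + 18 = 63.
Iteration 6: 18 < 21 holds -> k = 18 + 3 = 21, total = 63 + 21 = 84.
Iteration 7: 21 < 21 fails; recursion stops.
Total rows emitted: 7.

7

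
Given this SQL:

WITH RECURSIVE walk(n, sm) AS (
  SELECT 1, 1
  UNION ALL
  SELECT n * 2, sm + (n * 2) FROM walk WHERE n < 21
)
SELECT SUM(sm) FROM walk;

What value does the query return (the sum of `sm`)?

Base: n=1, sm=1.
Iteration 1: 1 < 21 holds -> n = 1 * 2 = 2, sm = 1 + 2 = 3.
Iteration 2: 2 < 21 holds -> n = 2 * 2 = 4, sm = 3 + 4 = 7.
Iteration 3: 4 < 21 holds -> n = 4 * 2 = 8, sm = 7 + 8 = 15.
Iteration 4: 8 < 21 holds -> n = 8 * 2 = 16, sm = 15 + 16 = 31.
Iteration 5: 16 < 21 holds -> n = 16 * 2 = 32, sm = 31 + 32 = 63.
Iteration 6: 32 < 21 fails; recursion stops.
SUM(sm) = 1 + 3 + 7 + 15 + 31 + 63 = 120.

120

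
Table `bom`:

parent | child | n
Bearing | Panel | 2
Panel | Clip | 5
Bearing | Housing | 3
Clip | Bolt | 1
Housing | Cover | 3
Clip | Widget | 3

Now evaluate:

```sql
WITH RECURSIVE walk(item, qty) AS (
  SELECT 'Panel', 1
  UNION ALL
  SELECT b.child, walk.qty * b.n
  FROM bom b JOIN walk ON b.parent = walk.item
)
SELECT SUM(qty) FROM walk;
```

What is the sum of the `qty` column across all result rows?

Base: (Panel, qty=1).
Iteration 1: components of {Panel} -> Clip = 1*5 = 5.
Iteration 2: components of {Clip} -> Bolt = 5*1 = 5, Widget = 5*3 = 15.
Iteration 3: no further components; recursion stops.
SUM(qty) = 1 + 5 + 5 + 15 = 26.

26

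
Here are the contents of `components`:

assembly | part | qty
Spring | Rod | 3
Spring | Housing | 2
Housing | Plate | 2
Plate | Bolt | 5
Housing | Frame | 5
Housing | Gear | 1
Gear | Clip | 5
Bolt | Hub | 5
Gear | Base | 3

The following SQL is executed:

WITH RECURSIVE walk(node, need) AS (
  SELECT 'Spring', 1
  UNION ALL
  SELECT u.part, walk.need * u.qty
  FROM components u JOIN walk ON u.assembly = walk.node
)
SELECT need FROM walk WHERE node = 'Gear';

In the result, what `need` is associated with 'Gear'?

2

Base: (Spring, need=1).
Iteration 1: components of {Spring} -> Housing = 1*2 = 2, Rod = 1*3 = 3.
Iteration 2: components of {Housing,Rod} -> Frame = 2*5 = 10, Gear = 2*1 = 2, Plate = 2*2 = 4.
Iteration 3: components of {Frame,Gear,Plate} -> Base = 2*3 = 6, Bolt = 4*5 = 20, Clip = 2*5 = 10.
Iteration 4: components of {Base,Bolt,Clip} -> Hub = 20*5 = 100.
Iteration 5: no further components; recursion stops.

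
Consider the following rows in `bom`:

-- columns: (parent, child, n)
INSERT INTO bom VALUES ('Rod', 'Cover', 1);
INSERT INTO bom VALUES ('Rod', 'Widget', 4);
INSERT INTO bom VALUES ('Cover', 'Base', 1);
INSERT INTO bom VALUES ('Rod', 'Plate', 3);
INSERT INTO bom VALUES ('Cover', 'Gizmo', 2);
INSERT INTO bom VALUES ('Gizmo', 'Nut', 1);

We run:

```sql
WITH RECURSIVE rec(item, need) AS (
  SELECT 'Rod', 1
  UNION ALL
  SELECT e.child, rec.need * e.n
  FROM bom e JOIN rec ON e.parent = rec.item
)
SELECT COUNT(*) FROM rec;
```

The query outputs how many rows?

7

Base: (Rod, need=1).
Iteration 1: components of {Rod} -> Cover = 1*1 = 1, Plate = 1*3 = 3, Widget = 1*4 = 4.
Iteration 2: components of {Cover,Plate,Widget} -> Base = 1*1 = 1, Gizmo = 1*2 = 2.
Iteration 3: components of {Base,Gizmo} -> Nut = 2*1 = 2.
Iteration 4: no further components; recursion stops.
Total rows emitted: 7.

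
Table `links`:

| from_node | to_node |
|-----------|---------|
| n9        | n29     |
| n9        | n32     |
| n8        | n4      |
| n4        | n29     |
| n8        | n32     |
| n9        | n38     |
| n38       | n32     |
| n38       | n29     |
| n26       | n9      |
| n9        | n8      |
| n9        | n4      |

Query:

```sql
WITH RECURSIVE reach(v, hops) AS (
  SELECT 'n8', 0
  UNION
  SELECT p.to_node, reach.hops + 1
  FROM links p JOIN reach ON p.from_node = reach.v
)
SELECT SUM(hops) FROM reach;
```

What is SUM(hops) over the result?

4

Base: (n8, hops=0).
Iteration 1: edges from {n8} -> (n32, hops=1), (n4, hops=1).
Iteration 2: edges from {n32,n4} -> (n29, hops=2).
Iteration 3: no outgoing edges from {n29}; recursion stops.
SUM(hops) = 0 + 1 + 1 + 2 = 4.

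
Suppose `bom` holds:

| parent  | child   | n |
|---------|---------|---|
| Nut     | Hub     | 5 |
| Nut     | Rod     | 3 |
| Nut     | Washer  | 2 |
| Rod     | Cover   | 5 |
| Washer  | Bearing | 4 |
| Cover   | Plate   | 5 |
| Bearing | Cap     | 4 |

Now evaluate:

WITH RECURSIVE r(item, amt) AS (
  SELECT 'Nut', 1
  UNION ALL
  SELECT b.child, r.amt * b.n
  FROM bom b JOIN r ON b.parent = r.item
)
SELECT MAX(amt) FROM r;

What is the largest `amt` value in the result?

75

Base: (Nut, amt=1).
Iteration 1: components of {Nut} -> Hub = 1*5 = 5, Rod = 1*3 = 3, Washer = 1*2 = 2.
Iteration 2: components of {Hub,Rod,Washer} -> Bearing = 2*4 = 8, Cover = 3*5 = 15.
Iteration 3: components of {Bearing,Cover} -> Cap = 8*4 = 32, Plate = 15*5 = 75.
Iteration 4: no further components; recursion stops.
amt values: 1, 5, 3, 2, 15, 8, 75, 32; the maximum is 75.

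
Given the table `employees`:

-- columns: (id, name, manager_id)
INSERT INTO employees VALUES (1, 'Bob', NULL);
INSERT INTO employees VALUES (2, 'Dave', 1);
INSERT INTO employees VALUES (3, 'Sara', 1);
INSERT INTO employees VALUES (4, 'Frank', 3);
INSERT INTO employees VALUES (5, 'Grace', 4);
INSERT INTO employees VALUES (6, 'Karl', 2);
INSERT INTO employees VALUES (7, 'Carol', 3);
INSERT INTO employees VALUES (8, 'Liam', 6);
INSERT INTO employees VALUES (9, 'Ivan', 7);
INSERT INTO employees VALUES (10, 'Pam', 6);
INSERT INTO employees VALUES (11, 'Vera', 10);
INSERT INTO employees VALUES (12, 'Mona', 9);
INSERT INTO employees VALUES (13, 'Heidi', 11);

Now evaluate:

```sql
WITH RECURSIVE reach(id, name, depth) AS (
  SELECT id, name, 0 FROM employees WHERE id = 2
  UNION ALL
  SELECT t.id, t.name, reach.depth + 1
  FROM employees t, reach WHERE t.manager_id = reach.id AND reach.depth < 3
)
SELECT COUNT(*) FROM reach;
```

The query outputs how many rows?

5

Base: id=2 (Dave) at depth 0.
Iteration 1: rows with manager_id in {2} -> Karl (id 6, depth 1).
Iteration 2: rows with manager_id in {6} -> Liam (id 8, depth 2), Pam (id 10, depth 2).
Iteration 3: rows with manager_id in {8,10} -> Vera (id 11, depth 3).
Iteration 4: depth < 3 fails for all current rows; recursion stops.
Total rows emitted: 5.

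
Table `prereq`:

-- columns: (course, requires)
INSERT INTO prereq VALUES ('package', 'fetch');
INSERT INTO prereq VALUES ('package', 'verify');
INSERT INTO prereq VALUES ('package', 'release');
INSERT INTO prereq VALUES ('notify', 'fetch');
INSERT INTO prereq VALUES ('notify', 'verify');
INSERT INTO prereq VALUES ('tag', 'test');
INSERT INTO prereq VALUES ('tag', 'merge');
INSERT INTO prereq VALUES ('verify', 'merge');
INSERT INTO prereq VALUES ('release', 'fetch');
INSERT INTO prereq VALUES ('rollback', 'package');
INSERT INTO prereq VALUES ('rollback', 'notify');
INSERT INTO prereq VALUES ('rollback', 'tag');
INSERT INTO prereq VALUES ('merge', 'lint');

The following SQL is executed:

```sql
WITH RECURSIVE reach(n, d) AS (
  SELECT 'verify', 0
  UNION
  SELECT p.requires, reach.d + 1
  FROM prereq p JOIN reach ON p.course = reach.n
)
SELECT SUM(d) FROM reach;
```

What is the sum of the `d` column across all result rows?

Base: (verify, d=0).
Iteration 1: edges from {verify} -> (merge, d=1).
Iteration 2: edges from {merge} -> (lint, d=2).
Iteration 3: no outgoing edges from {lint}; recursion stops.
SUM(d) = 0 + 1 + 2 = 3.

3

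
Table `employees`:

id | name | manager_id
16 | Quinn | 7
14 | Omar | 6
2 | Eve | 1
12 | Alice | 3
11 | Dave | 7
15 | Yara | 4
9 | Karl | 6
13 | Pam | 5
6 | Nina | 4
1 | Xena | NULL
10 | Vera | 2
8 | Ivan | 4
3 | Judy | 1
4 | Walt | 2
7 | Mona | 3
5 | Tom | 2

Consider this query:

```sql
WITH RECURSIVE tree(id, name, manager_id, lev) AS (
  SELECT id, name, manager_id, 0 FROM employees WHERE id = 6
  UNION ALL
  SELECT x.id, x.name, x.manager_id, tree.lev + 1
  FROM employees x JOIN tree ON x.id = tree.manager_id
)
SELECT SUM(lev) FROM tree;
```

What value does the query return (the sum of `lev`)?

Base: id=6 (Nina), manager_id=4, lev 0.
Iteration 1: join on id=4 -> Walt (id 4, manager_id=2, lev 1).
Iteration 2: join on id=2 -> Eve (id 2, manager_id=1, lev 2).
Iteration 3: join on id=1 -> Xena (id 1, manager_id=NULL, lev 3).
Iteration 4: manager_id is NULL; no match; recursion stops.
SUM(lev) = 0 + 1 + 2 + 3 = 6.

6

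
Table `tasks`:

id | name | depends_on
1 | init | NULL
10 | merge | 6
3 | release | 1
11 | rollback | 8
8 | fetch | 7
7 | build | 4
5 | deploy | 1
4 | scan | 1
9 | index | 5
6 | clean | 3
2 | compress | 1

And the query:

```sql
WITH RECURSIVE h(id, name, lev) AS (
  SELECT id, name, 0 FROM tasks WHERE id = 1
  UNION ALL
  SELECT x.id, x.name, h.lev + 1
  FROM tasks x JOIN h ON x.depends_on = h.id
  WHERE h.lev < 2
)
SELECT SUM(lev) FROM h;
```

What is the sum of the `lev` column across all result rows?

Base: id=1 (init) at lev 0.
Iteration 1: rows with depends_on in {1} -> compress (id 2, lev 1), release (id 3, lev 1), scan (id 4, lev 1), deploy (id 5, lev 1).
Iteration 2: rows with depends_on in {2,3,4,5} -> clean (id 6, lev 2), build (id 7, lev 2), index (id 9, lev 2).
Iteration 3: lev < 2 fails for all current rows; recursion stops.
SUM(lev) = 0 + 1 + 1 + 1 + 1 + 2 + 2 + 2 = 10.

10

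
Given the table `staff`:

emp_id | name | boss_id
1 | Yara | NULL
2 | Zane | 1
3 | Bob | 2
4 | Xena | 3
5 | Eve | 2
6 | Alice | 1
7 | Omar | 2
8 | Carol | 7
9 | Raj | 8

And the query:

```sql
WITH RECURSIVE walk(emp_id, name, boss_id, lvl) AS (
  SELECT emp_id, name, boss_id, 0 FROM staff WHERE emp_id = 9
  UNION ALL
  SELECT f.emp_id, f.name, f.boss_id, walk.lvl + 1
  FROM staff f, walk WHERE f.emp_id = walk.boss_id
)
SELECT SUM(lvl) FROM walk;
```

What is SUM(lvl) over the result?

Base: emp_id=9 (Raj), boss_id=8, lvl 0.
Iteration 1: join on emp_id=8 -> Carol (id 8, boss_id=7, lvl 1).
Iteration 2: join on emp_id=7 -> Omar (id 7, boss_id=2, lvl 2).
Iteration 3: join on emp_id=2 -> Zane (id 2, boss_id=1, lvl 3).
Iteration 4: join on emp_id=1 -> Yara (id 1, boss_id=NULL, lvl 4).
Iteration 5: boss_id is NULL; no match; recursion stops.
SUM(lvl) = 0 + 1 + 2 + 3 + 4 = 10.

10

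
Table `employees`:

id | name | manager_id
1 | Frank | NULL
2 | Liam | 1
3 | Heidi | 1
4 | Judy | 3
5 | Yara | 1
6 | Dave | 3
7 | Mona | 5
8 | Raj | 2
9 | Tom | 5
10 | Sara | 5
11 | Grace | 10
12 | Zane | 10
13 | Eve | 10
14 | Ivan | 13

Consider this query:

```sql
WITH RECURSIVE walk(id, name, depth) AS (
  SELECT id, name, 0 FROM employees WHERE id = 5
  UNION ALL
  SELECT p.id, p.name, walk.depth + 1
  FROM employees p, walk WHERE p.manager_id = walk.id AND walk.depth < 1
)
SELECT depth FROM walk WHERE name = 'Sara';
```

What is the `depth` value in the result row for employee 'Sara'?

1

Base: id=5 (Yara) at depth 0.
Iteration 1: rows with manager_id in {5} -> Mona (id 7, depth 1), Tom (id 9, depth 1), Sara (id 10, depth 1).
Iteration 2: depth < 1 fails for all current rows; recursion stops.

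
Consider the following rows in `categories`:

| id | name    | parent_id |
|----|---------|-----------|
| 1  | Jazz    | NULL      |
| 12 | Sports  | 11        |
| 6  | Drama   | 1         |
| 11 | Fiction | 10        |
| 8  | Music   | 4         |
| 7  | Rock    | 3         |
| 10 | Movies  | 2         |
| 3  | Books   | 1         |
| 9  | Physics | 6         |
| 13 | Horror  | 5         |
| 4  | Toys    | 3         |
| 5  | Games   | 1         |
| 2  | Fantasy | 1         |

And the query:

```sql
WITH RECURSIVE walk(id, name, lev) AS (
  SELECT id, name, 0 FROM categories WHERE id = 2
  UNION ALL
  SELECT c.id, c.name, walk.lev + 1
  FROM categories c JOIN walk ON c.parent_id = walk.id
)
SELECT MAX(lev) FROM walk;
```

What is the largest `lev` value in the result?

Base: id=2 (Fantasy) at lev 0.
Iteration 1: rows with parent_id in {2} -> Movies (id 10, lev 1).
Iteration 2: rows with parent_id in {10} -> Fiction (id 11, lev 2).
Iteration 3: rows with parent_id in {11} -> Sports (id 12, lev 3).
Iteration 4: no rows with parent_id in {12}; recursion stops.
lev values: 0, 1, 2, 3; the maximum is 3.

3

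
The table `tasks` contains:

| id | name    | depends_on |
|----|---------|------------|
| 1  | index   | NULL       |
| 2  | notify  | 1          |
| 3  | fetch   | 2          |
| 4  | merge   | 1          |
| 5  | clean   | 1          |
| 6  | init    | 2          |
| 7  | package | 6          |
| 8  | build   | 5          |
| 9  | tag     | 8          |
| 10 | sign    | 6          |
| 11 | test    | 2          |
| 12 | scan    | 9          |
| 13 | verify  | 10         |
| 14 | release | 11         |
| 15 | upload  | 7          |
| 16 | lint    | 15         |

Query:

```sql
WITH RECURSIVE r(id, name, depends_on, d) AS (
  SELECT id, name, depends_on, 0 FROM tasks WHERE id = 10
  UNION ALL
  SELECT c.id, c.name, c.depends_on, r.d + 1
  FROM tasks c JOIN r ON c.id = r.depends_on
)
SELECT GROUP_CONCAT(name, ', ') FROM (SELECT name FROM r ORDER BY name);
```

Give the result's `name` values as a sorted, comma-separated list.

Base: id=10 (sign), depends_on=6, d 0.
Iteration 1: join on id=6 -> init (id 6, depends_on=2, d 1).
Iteration 2: join on id=2 -> notify (id 2, depends_on=1, d 2).
Iteration 3: join on id=1 -> index (id 1, depends_on=NULL, d 3).
Iteration 4: depends_on is NULL; no match; recursion stops.

index, init, notify, sign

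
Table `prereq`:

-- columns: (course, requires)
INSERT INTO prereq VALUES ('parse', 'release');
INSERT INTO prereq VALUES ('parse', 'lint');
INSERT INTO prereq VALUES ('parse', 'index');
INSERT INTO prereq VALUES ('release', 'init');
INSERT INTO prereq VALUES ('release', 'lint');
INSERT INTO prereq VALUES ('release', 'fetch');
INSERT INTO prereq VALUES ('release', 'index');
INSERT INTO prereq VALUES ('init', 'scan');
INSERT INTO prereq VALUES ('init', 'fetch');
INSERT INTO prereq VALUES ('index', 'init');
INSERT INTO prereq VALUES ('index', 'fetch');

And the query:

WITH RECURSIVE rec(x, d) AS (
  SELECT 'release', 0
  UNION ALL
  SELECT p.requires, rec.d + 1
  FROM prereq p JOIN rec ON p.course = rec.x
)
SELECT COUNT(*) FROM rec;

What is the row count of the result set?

11

Base: (release, d=0).
Iteration 1: edges from {release} -> (fetch, d=1), (index, d=1), (init, d=1), (lint, d=1).
Iteration 2: edges from {fetch,index,init,lint} -> (fetch, d=2) x2, (init, d=2), (scan, d=2). [UNION ALL keeps all 4 new rows, including repeats]
Iteration 3: edges from {fetch,init,scan} -> (fetch, d=3), (scan, d=3).
Iteration 4: no outgoing edges from {fetch,scan}; recursion stops.
Total rows emitted: 11.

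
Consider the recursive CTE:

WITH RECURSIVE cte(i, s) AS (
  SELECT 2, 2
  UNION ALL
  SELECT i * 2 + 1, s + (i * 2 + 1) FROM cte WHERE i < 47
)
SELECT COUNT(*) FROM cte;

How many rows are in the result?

5

Base: i=2, s=2.
Iteration 1: 2 < 47 holds -> i = 2 * 2 + 1 = 5, s = 2 + 5 = 7.
Iteration 2: 5 < 47 holds -> i = 5 * 2 + 1 = 11, s = 7 + 11 = 18.
Iteration 3: 11 < 47 holds -> i = 11 * 2 + 1 = 23, s = 18 + 23 = 41.
Iteration 4: 23 < 47 holds -> i = 23 * 2 + 1 = 47, s = 41 + 47 = 88.
Iteration 5: 47 < 47 fails; recursion stops.
Total rows emitted: 5.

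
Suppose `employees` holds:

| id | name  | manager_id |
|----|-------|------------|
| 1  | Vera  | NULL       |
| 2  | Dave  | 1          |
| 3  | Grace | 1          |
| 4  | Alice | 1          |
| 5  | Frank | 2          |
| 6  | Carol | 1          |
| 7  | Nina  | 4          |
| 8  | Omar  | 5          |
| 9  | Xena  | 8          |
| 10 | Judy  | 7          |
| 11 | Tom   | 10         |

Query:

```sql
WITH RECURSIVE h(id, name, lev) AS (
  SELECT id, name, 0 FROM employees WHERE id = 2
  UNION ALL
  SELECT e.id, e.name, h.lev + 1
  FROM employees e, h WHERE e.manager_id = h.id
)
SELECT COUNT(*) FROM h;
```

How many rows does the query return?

Base: id=2 (Dave) at lev 0.
Iteration 1: rows with manager_id in {2} -> Frank (id 5, lev 1).
Iteration 2: rows with manager_id in {5} -> Omar (id 8, lev 2).
Iteration 3: rows with manager_id in {8} -> Xena (id 9, lev 3).
Iteration 4: no rows with manager_id in {9}; recursion stops.
Total rows emitted: 4.

4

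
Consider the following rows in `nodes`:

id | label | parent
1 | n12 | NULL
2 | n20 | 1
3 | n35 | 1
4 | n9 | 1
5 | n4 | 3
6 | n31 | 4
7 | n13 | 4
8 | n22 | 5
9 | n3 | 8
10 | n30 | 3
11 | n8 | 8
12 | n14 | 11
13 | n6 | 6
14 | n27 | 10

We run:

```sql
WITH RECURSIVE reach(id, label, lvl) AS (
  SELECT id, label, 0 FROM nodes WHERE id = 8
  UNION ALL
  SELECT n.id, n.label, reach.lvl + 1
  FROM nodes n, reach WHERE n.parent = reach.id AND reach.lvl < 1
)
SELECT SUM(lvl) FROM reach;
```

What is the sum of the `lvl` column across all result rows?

Base: id=8 (n22) at lvl 0.
Iteration 1: rows with parent in {8} -> n3 (id 9, lvl 1), n8 (id 11, lvl 1).
Iteration 2: lvl < 1 fails for all current rows; recursion stops.
SUM(lvl) = 0 + 1 + 1 = 2.

2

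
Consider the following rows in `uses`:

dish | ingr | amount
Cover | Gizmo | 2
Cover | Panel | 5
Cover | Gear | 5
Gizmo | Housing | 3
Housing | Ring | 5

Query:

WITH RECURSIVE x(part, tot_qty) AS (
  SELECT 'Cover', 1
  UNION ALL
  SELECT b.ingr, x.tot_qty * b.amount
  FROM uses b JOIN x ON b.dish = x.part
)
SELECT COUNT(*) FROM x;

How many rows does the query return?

Base: (Cover, tot_qty=1).
Iteration 1: components of {Cover} -> Gear = 1*5 = 5, Gizmo = 1*2 = 2, Panel = 1*5 = 5.
Iteration 2: components of {Gear,Gizmo,Panel} -> Housing = 2*3 = 6.
Iteration 3: components of {Housing} -> Ring = 6*5 = 30.
Iteration 4: no further components; recursion stops.
Total rows emitted: 6.

6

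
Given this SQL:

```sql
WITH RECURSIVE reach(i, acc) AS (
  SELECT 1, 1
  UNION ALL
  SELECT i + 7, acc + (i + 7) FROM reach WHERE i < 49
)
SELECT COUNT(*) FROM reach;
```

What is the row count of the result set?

Base: i=1, acc=1.
Iteration 1: 1 < 49 holds -> i = 1 + 7 = 8, acc = 1 + 8 = 9.
Iteration 2: 8 < 49 holds -> i = 8 + 7 = 15, acc = 9 + 15 = 24.
Iteration 3: 15 < 49 holds -> i = 15 + 7 = 22, acc = 24 + 22 = 46.
Iteration 4: 22 < 49 holds -> i = 22 + 7 = 29, acc = 46 + 29 = 75.
Iteration 5: 29 < 49 holds -> i = 29 + 7 = 36, acc = 75 + 36 = 111.
Iteration 6: 36 < 49 holds -> i = 36 + 7 = 43, acc = 111 + 43 = 154.
Iteration 7: 43 < 49 holds -> i = 43 + 7 = 50, acc = 154 + 50 = 204.
Iteration 8: 50 < 49 fails; recursion stops.
Total rows emitted: 8.

8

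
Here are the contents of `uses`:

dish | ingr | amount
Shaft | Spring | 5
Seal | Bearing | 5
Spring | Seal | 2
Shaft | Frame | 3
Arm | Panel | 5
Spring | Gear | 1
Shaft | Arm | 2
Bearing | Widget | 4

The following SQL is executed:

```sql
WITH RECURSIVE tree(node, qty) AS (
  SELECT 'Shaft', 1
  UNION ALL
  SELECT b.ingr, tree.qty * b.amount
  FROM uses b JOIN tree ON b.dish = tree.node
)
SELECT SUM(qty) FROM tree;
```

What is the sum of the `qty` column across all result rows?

Base: (Shaft, qty=1).
Iteration 1: components of {Shaft} -> Arm = 1*2 = 2, Frame = 1*3 = 3, Spring = 1*5 = 5.
Iteration 2: components of {Arm,Frame,Spring} -> Gear = 5*1 = 5, Panel = 2*5 = 10, Seal = 5*2 = 10.
Iteration 3: components of {Gear,Panel,Seal} -> Bearing = 10*5 = 50.
Iteration 4: components of {Bearing} -> Widget = 50*4 = 200.
Iteration 5: no further components; recursion stops.
SUM(qty) = 1 + 2 + 5 + 3 + 10 + 5 + 10 + 50 + 200 = 286.

286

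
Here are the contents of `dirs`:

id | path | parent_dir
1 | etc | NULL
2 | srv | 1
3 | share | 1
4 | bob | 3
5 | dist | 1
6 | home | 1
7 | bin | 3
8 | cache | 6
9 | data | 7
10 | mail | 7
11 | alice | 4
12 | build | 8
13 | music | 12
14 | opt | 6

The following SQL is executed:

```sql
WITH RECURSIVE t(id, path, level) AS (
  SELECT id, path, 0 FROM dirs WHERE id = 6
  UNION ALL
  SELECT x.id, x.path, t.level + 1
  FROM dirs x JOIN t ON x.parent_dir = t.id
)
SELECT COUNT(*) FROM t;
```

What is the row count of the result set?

Base: id=6 (home) at level 0.
Iteration 1: rows with parent_dir in {6} -> cache (id 8, level 1), opt (id 14, level 1).
Iteration 2: rows with parent_dir in {8,14} -> build (id 12, level 2).
Iteration 3: rows with parent_dir in {12} -> music (id 13, level 3).
Iteration 4: no rows with parent_dir in {13}; recursion stops.
Total rows emitted: 5.

5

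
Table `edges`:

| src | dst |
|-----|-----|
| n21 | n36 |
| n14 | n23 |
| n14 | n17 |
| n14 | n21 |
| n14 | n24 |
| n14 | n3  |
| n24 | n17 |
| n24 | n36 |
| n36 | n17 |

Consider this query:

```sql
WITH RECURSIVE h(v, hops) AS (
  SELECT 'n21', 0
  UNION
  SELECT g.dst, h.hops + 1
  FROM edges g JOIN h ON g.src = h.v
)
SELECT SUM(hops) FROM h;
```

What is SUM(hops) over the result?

Base: (n21, hops=0).
Iteration 1: edges from {n21} -> (n36, hops=1).
Iteration 2: edges from {n36} -> (n17, hops=2).
Iteration 3: no outgoing edges from {n17}; recursion stops.
SUM(hops) = 0 + 1 + 2 = 3.

3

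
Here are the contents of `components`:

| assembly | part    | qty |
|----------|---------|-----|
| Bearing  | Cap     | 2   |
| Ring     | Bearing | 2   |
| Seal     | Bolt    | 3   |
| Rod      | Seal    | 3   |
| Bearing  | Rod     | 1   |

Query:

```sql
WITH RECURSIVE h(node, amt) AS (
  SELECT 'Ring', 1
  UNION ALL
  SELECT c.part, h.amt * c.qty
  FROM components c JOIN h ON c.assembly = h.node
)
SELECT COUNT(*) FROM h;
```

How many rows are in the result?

6

Base: (Ring, amt=1).
Iteration 1: components of {Ring} -> Bearing = 1*2 = 2.
Iteration 2: components of {Bearing} -> Cap = 2*2 = 4, Rod = 2*1 = 2.
Iteration 3: components of {Cap,Rod} -> Seal = 2*3 = 6.
Iteration 4: components of {Seal} -> Bolt = 6*3 = 18.
Iteration 5: no further components; recursion stops.
Total rows emitted: 6.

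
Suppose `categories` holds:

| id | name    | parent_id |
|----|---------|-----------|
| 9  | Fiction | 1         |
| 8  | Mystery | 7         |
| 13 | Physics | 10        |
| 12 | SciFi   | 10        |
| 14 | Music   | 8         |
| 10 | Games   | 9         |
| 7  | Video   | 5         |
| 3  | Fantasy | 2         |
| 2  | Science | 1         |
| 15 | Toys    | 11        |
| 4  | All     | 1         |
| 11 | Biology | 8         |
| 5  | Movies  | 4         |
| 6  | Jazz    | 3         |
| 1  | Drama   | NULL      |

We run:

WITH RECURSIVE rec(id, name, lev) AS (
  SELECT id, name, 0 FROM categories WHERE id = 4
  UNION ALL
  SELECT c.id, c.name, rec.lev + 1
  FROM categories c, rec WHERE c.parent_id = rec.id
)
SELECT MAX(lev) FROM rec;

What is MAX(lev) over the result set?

Base: id=4 (All) at lev 0.
Iteration 1: rows with parent_id in {4} -> Movies (id 5, lev 1).
Iteration 2: rows with parent_id in {5} -> Video (id 7, lev 2).
Iteration 3: rows with parent_id in {7} -> Mystery (id 8, lev 3).
Iteration 4: rows with parent_id in {8} -> Biology (id 11, lev 4), Music (id 14, lev 4).
Iteration 5: rows with parent_id in {11,14} -> Toys (id 15, lev 5).
Iteration 6: no rows with parent_id in {15}; recursion stops.
lev values: 0, 1, 2, 3, 4, 4, 5; the maximum is 5.

5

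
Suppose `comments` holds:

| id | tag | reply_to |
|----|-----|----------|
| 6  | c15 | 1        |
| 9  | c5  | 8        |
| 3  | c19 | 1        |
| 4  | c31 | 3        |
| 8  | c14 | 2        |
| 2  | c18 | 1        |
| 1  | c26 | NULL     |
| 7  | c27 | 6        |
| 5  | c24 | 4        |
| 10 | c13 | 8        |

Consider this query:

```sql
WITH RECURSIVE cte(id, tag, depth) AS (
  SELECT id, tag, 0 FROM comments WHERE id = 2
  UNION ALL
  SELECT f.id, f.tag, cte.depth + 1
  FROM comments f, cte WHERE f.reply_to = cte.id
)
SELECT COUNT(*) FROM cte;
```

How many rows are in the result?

4

Base: id=2 (c18) at depth 0.
Iteration 1: rows with reply_to in {2} -> c14 (id 8, depth 1).
Iteration 2: rows with reply_to in {8} -> c5 (id 9, depth 2), c13 (id 10, depth 2).
Iteration 3: no rows with reply_to in {9,10}; recursion stops.
Total rows emitted: 4.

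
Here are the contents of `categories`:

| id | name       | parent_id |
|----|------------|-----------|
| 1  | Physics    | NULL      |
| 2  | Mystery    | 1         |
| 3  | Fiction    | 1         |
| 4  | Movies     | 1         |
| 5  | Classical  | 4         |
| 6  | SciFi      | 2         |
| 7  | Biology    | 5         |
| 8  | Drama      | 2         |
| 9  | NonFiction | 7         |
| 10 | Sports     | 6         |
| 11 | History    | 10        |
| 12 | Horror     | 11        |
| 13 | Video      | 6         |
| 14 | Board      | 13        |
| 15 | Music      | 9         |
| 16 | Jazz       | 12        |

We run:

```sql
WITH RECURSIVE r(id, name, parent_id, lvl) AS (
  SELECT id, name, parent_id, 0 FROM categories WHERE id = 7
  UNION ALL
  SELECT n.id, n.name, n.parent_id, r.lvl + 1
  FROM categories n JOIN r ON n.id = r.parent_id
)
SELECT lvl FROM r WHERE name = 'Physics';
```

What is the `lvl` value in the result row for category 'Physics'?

3

Base: id=7 (Biology), parent_id=5, lvl 0.
Iteration 1: join on id=5 -> Classical (id 5, parent_id=4, lvl 1).
Iteration 2: join on id=4 -> Movies (id 4, parent_id=1, lvl 2).
Iteration 3: join on id=1 -> Physics (id 1, parent_id=NULL, lvl 3).
Iteration 4: parent_id is NULL; no match; recursion stops.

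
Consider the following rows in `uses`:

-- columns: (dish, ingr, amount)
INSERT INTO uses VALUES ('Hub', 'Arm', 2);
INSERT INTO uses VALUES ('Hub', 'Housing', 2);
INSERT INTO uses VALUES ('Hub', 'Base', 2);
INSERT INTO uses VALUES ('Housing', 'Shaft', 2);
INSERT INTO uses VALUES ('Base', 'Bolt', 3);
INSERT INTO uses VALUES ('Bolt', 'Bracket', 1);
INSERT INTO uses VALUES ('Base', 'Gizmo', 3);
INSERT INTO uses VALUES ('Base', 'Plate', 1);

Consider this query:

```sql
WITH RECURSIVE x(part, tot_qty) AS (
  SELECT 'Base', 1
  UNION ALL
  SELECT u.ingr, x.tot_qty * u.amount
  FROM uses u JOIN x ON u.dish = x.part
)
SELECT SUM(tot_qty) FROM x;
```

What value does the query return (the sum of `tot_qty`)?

Base: (Base, tot_qty=1).
Iteration 1: components of {Base} -> Bolt = 1*3 = 3, Gizmo = 1*3 = 3, Plate = 1*1 = 1.
Iteration 2: components of {Bolt,Gizmo,Plate} -> Bracket = 3*1 = 3.
Iteration 3: no further components; recursion stops.
SUM(tot_qty) = 1 + 3 + 3 + 1 + 3 = 11.

11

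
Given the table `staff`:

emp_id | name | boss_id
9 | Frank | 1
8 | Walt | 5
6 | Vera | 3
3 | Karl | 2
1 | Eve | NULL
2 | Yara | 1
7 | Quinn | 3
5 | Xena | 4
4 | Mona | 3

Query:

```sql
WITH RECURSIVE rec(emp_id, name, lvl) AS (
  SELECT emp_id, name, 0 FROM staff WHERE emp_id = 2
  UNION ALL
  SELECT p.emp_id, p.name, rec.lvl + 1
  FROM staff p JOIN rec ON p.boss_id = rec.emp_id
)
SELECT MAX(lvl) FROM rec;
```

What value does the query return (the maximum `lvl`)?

Base: emp_id=2 (Yara) at lvl 0.
Iteration 1: rows with boss_id in {2} -> Karl (id 3, lvl 1).
Iteration 2: rows with boss_id in {3} -> Mona (id 4, lvl 2), Vera (id 6, lvl 2), Quinn (id 7, lvl 2).
Iteration 3: rows with boss_id in {4,6,7} -> Xena (id 5, lvl 3).
Iteration 4: rows with boss_id in {5} -> Walt (id 8, lvl 4).
Iteration 5: no rows with boss_id in {8}; recursion stops.
lvl values: 0, 1, 2, 2, 2, 3, 4; the maximum is 4.

4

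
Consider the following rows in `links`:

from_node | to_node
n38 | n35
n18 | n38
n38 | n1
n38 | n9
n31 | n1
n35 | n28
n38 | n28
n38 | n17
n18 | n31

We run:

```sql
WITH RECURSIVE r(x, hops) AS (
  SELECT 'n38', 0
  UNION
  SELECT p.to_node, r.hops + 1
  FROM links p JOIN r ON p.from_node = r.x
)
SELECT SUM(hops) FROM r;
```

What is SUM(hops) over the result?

Base: (n38, hops=0).
Iteration 1: edges from {n38} -> (n1, hops=1), (n17, hops=1), (n28, hops=1), (n35, hops=1), (n9, hops=1).
Iteration 2: edges from {n1,n17,n28,n35,n9} -> (n28, hops=2).
Iteration 3: no outgoing edges from {n28}; recursion stops.
SUM(hops) = 0 + 1 + 1 + 1 + 1 + 1 + 2 = 7.

7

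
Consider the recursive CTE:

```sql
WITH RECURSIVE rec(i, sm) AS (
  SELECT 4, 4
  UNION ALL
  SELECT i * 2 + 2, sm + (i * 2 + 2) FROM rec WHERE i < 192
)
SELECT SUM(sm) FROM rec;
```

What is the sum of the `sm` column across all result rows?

1426

Base: i=4, sm=4.
Iteration 1: 4 < 192 holds -> i = 4 * 2 + 2 = 10, sm = 4 + 10 = 14.
Iteration 2: 10 < 192 holds -> i = 10 * 2 + 2 = 22, sm = 14 + 22 = 36.
Iteration 3: 22 < 192 holds -> i = 22 * 2 + 2 = 46, sm = 36 + 46 = 82.
Iteration 4: 46 < 192 holds -> i = 46 * 2 + 2 = 94, sm = 82 + 94 = 176.
Iteration 5: 94 < 192 holds -> i = 94 * 2 + 2 = 190, sm = 176 + 190 = 366.
Iteration 6: 190 < 192 holds -> i = 190 * 2 + 2 = 382, sm = 366 + 382 = 748.
Iteration 7: 382 < 192 fails; recursion stops.
SUM(sm) = 4 + 14 + 36 + 82 + 176 + 366 + 748 = 1426.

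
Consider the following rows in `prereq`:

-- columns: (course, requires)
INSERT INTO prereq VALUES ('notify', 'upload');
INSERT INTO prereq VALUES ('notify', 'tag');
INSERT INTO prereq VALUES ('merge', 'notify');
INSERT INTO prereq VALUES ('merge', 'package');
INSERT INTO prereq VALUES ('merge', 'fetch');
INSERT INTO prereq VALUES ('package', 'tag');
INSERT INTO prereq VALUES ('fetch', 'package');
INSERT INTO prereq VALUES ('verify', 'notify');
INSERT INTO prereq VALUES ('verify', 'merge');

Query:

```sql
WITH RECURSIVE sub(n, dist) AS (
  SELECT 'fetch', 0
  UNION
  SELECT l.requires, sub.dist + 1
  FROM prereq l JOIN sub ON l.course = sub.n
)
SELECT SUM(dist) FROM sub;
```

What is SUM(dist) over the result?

Base: (fetch, dist=0).
Iteration 1: edges from {fetch} -> (package, dist=1).
Iteration 2: edges from {package} -> (tag, dist=2).
Iteration 3: no outgoing edges from {tag}; recursion stops.
SUM(dist) = 0 + 1 + 2 = 3.

3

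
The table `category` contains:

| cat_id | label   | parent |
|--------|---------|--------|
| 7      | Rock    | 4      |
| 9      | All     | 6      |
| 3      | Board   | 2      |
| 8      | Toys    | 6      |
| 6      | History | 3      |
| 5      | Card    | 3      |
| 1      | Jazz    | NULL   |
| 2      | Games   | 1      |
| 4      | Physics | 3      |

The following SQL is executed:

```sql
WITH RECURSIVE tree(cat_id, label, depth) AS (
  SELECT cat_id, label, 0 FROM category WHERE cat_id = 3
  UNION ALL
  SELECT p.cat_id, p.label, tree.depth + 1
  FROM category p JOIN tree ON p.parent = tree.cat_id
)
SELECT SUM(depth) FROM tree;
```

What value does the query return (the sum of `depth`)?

Base: cat_id=3 (Board) at depth 0.
Iteration 1: rows with parent in {3} -> Physics (id 4, depth 1), Card (id 5, depth 1), History (id 6, depth 1).
Iteration 2: rows with parent in {4,5,6} -> Rock (id 7, depth 2), Toys (id 8, depth 2), All (id 9, depth 2).
Iteration 3: no rows with parent in {7,8,9}; recursion stops.
SUM(depth) = 0 + 1 + 1 + 1 + 2 + 2 + 2 = 9.

9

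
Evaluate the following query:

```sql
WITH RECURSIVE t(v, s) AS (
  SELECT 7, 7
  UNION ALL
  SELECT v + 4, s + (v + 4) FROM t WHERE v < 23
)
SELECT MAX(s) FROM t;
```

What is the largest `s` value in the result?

Base: v=7, s=7.
Iteration 1: 7 < 23 holds -> v = 7 + 4 = 11, s = 7 + 11 = 18.
Iteration 2: 11 < 23 holds -> v = 11 + 4 = 15, s = 18 + 15 = 33.
Iteration 3: 15 < 23 holds -> v = 15 + 4 = 19, s = 33 + 19 = 52.
Iteration 4: 19 < 23 holds -> v = 19 + 4 = 23, s = 52 + 23 = 75.
Iteration 5: 23 < 23 fails; recursion stops.
s values: 7, 18, 33, 52, 75; the maximum is 75.

75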